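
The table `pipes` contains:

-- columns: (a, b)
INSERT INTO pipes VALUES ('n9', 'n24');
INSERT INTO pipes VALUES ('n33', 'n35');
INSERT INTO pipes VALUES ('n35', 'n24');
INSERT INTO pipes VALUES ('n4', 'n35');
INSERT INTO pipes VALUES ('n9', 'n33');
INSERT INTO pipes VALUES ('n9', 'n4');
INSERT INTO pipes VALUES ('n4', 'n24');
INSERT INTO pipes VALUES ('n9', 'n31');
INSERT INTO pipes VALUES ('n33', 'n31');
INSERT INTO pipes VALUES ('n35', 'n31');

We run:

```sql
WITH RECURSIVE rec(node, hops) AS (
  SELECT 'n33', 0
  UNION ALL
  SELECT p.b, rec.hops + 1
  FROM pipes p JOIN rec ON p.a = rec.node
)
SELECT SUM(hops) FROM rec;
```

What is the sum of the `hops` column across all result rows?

6

Base: (n33, hops=0).
Iteration 1: edges from {n33} -> (n31, hops=1), (n35, hops=1).
Iteration 2: edges from {n31,n35} -> (n24, hops=2), (n31, hops=2).
Iteration 3: no outgoing edges from {n24,n31}; recursion stops.
SUM(hops) = 0 + 1 + 1 + 2 + 2 = 6.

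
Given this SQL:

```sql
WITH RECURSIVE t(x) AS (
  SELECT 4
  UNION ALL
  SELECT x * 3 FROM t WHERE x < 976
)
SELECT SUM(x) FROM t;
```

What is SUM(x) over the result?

Base: x=4.
Iteration 1: 4 < 976 holds -> x = 4 * 3 = 12.
Iteration 2: 12 < 976 holds -> x = 12 * 3 = 36.
Iteration 3: 36 < 976 holds -> x = 36 * 3 = 108.
Iteration 4: 108 < 976 holds -> x = 108 * 3 = 324.
Iteration 5: 324 < 976 holds -> x = 324 * 3 = 972.
Iteration 6: 972 < 976 holds -> x = 972 * 3 = 2916.
Iteration 7: 2916 < 976 fails; recursion stops.
SUM(x) = 4 + 12 + 36 + 108 + 324 + 972 + 2916 = 4372.

4372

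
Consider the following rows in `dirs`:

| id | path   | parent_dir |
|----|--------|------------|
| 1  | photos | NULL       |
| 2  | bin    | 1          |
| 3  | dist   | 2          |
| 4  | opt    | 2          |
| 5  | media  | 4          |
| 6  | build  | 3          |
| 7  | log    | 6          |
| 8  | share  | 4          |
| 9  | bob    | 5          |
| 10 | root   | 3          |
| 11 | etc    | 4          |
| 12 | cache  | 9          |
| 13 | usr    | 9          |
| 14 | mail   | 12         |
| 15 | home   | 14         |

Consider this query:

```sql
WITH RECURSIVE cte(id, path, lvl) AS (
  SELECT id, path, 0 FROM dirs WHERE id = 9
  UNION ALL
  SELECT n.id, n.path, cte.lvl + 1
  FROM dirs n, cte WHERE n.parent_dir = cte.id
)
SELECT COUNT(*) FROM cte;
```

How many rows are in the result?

Base: id=9 (bob) at lvl 0.
Iteration 1: rows with parent_dir in {9} -> cache (id 12, lvl 1), usr (id 13, lvl 1).
Iteration 2: rows with parent_dir in {12,13} -> mail (id 14, lvl 2).
Iteration 3: rows with parent_dir in {14} -> home (id 15, lvl 3).
Iteration 4: no rows with parent_dir in {15}; recursion stops.
Total rows emitted: 5.

5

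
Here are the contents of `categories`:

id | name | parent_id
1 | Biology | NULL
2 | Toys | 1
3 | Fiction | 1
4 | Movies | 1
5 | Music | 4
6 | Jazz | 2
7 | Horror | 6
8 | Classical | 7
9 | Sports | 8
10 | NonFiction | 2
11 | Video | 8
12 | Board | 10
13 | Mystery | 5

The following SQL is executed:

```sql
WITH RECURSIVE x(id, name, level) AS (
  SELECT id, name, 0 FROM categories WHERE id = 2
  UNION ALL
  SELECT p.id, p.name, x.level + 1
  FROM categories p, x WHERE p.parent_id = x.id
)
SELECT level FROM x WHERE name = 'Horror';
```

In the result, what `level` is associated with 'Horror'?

Base: id=2 (Toys) at level 0.
Iteration 1: rows with parent_id in {2} -> Jazz (id 6, level 1), NonFiction (id 10, level 1).
Iteration 2: rows with parent_id in {6,10} -> Horror (id 7, level 2), Board (id 12, level 2).
Iteration 3: rows with parent_id in {7,12} -> Classical (id 8, level 3).
Iteration 4: rows with parent_id in {8} -> Sports (id 9, level 4), Video (id 11, level 4).
Iteration 5: no rows with parent_id in {9,11}; recursion stops.

2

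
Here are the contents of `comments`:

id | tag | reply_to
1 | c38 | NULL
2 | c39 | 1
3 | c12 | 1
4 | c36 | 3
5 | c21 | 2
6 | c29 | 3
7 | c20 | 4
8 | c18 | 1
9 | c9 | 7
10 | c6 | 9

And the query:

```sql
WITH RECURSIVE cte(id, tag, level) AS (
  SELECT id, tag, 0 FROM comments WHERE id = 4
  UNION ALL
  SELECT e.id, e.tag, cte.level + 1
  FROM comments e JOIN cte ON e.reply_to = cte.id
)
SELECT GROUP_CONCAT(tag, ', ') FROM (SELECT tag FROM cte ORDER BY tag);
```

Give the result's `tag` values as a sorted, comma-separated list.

Base: id=4 (c36) at level 0.
Iteration 1: rows with reply_to in {4} -> c20 (id 7, level 1).
Iteration 2: rows with reply_to in {7} -> c9 (id 9, level 2).
Iteration 3: rows with reply_to in {9} -> c6 (id 10, level 3).
Iteration 4: no rows with reply_to in {10}; recursion stops.

c20, c36, c6, c9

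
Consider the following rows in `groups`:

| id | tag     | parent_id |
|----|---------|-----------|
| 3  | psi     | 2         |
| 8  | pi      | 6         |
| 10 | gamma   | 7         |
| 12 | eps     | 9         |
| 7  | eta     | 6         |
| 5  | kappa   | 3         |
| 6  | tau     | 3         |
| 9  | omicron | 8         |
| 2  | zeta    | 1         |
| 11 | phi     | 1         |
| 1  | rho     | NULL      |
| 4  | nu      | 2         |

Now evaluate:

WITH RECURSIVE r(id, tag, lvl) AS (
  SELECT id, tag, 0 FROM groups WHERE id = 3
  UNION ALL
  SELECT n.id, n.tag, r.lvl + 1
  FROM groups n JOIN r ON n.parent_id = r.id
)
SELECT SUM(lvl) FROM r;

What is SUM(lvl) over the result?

Base: id=3 (psi) at lvl 0.
Iteration 1: rows with parent_id in {3} -> kappa (id 5, lvl 1), tau (id 6, lvl 1).
Iteration 2: rows with parent_id in {5,6} -> eta (id 7, lvl 2), pi (id 8, lvl 2).
Iteration 3: rows with parent_id in {7,8} -> omicron (id 9, lvl 3), gamma (id 10, lvl 3).
Iteration 4: rows with parent_id in {9,10} -> eps (id 12, lvl 4).
Iteration 5: no rows with parent_id in {12}; recursion stops.
SUM(lvl) = 0 + 1 + 1 + 2 + 2 + 3 + 3 + 4 = 16.

16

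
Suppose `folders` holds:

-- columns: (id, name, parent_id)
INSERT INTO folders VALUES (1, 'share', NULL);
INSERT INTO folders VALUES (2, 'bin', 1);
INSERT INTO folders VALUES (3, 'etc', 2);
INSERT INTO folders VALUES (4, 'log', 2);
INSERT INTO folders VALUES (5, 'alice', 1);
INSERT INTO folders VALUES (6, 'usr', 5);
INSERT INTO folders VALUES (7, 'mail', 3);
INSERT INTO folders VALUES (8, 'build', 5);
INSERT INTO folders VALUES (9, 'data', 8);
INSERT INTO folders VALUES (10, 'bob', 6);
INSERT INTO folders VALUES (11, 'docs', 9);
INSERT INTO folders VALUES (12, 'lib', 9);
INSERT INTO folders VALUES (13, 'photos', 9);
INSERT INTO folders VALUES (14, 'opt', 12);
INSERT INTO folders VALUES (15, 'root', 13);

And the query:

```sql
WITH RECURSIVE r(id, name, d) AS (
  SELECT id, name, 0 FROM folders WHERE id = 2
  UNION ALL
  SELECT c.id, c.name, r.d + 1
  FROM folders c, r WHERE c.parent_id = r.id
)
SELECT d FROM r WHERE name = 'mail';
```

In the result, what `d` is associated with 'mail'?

2

Base: id=2 (bin) at d 0.
Iteration 1: rows with parent_id in {2} -> etc (id 3, d 1), log (id 4, d 1).
Iteration 2: rows with parent_id in {3,4} -> mail (id 7, d 2).
Iteration 3: no rows with parent_id in {7}; recursion stops.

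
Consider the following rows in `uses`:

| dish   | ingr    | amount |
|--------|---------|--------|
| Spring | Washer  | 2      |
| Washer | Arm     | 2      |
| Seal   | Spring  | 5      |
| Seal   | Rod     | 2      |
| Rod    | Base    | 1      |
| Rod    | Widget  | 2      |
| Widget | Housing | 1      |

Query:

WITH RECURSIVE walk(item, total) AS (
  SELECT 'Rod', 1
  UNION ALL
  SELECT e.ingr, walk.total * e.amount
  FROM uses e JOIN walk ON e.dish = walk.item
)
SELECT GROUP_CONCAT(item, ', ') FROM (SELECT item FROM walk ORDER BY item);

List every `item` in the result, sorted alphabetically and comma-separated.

Base, Housing, Rod, Widget

Base: (Rod, total=1).
Iteration 1: components of {Rod} -> Base = 1*1 = 1, Widget = 1*2 = 2.
Iteration 2: components of {Base,Widget} -> Housing = 2*1 = 2.
Iteration 3: no further components; recursion stops.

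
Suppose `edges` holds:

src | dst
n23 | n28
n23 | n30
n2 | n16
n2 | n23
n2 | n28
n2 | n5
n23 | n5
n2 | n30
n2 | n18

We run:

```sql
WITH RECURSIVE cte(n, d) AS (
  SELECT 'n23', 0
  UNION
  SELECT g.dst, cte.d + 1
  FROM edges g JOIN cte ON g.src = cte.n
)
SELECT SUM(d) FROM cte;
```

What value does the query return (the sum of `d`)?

3

Base: (n23, d=0).
Iteration 1: edges from {n23} -> (n28, d=1), (n30, d=1), (n5, d=1).
Iteration 2: no outgoing edges from {n28,n30,n5}; recursion stops.
SUM(d) = 0 + 1 + 1 + 1 = 3.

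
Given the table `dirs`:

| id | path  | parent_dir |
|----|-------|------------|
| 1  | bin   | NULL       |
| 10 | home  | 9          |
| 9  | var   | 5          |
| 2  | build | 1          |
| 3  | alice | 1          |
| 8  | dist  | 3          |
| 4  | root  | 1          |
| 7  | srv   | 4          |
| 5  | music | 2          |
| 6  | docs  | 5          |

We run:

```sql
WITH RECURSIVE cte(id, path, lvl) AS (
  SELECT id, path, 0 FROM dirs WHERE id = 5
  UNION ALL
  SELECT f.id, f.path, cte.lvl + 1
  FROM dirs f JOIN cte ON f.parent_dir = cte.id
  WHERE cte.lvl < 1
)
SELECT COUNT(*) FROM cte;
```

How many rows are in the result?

Base: id=5 (music) at lvl 0.
Iteration 1: rows with parent_dir in {5} -> docs (id 6, lvl 1), var (id 9, lvl 1).
Iteration 2: lvl < 1 fails for all current rows; recursion stops.
Total rows emitted: 3.

3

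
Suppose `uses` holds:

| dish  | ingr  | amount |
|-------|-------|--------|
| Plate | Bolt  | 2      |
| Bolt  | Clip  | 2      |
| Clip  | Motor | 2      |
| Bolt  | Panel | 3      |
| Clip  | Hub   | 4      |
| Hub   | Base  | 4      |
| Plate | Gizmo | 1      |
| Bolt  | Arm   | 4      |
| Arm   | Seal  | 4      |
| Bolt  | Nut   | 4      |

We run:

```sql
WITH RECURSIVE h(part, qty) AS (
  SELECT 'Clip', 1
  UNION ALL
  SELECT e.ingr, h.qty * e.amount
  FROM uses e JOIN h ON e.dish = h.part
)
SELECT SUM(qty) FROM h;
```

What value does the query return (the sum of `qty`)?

Base: (Clip, qty=1).
Iteration 1: components of {Clip} -> Hub = 1*4 = 4, Motor = 1*2 = 2.
Iteration 2: components of {Hub,Motor} -> Base = 4*4 = 16.
Iteration 3: no further components; recursion stops.
SUM(qty) = 1 + 2 + 4 + 16 = 23.

23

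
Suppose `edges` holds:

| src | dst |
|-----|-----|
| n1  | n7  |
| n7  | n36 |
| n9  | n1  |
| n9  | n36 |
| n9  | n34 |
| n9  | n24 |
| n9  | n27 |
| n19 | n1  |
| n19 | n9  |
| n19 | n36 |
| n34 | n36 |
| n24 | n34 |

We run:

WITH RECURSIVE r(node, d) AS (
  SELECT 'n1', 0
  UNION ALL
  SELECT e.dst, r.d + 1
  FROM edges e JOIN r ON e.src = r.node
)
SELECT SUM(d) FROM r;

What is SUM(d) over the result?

3

Base: (n1, d=0).
Iteration 1: edges from {n1} -> (n7, d=1).
Iteration 2: edges from {n7} -> (n36, d=2).
Iteration 3: no outgoing edges from {n36}; recursion stops.
SUM(d) = 0 + 1 + 2 = 3.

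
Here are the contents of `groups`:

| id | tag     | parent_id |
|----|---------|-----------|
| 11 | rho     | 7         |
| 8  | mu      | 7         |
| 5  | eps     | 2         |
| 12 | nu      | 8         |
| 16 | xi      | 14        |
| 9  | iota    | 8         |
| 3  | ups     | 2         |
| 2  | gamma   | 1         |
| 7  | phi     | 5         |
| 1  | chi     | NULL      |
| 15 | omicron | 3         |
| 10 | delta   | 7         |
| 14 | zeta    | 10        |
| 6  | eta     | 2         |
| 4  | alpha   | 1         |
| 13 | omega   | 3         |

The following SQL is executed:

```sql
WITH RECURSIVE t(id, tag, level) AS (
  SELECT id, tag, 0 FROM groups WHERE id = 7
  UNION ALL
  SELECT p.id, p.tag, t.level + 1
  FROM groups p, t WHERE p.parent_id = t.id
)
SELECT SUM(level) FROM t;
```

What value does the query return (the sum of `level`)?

12

Base: id=7 (phi) at level 0.
Iteration 1: rows with parent_id in {7} -> mu (id 8, level 1), delta (id 10, level 1), rho (id 11, level 1).
Iteration 2: rows with parent_id in {8,10,11} -> iota (id 9, level 2), nu (id 12, level 2), zeta (id 14, level 2).
Iteration 3: rows with parent_id in {9,12,14} -> xi (id 16, level 3).
Iteration 4: no rows with parent_id in {16}; recursion stops.
SUM(level) = 0 + 1 + 1 + 1 + 2 + 2 + 2 + 3 = 12.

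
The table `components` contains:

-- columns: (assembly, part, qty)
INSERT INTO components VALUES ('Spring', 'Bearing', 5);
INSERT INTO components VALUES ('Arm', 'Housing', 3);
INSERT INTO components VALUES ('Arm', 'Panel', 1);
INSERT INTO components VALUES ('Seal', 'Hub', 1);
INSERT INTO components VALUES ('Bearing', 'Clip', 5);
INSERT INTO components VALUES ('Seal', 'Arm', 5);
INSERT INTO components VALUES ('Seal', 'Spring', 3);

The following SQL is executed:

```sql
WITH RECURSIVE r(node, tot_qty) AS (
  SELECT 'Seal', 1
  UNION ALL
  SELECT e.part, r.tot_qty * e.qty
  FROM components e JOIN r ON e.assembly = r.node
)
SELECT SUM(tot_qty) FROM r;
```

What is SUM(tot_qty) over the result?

Base: (Seal, tot_qty=1).
Iteration 1: components of {Seal} -> Arm = 1*5 = 5, Hub = 1*1 = 1, Spring = 1*3 = 3.
Iteration 2: components of {Arm,Hub,Spring} -> Bearing = 3*5 = 15, Housing = 5*3 = 15, Panel = 5*1 = 5.
Iteration 3: components of {Bearing,Housing,Panel} -> Clip = 15*5 = 75.
Iteration 4: no further components; recursion stops.
SUM(tot_qty) = 1 + 5 + 1 + 3 + 15 + 5 + 15 + 75 = 120.

120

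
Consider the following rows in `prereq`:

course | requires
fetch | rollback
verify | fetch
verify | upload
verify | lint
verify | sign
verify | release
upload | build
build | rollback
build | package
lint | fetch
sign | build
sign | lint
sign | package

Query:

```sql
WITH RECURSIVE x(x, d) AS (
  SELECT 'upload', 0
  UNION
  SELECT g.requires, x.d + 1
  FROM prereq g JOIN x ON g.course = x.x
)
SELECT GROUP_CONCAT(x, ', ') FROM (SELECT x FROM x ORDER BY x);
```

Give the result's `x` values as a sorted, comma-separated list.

build, package, rollback, upload

Base: (upload, d=0).
Iteration 1: edges from {upload} -> (build, d=1).
Iteration 2: edges from {build} -> (package, d=2), (rollback, d=2).
Iteration 3: no outgoing edges from {package,rollback}; recursion stops.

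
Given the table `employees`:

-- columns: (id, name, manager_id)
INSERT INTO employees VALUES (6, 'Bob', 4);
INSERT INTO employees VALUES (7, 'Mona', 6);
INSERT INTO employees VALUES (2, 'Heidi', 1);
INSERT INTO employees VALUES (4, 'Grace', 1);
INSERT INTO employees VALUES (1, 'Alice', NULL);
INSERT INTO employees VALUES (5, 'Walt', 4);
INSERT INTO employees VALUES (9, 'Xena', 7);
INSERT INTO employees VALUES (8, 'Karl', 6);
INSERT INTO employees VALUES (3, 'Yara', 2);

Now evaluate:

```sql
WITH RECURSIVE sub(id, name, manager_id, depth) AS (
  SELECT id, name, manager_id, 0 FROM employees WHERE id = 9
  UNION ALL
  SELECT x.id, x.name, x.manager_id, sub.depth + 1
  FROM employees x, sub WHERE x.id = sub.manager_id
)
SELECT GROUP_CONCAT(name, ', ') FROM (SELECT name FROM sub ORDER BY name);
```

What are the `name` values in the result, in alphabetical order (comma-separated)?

Alice, Bob, Grace, Mona, Xena

Base: id=9 (Xena), manager_id=7, depth 0.
Iteration 1: join on id=7 -> Mona (id 7, manager_id=6, depth 1).
Iteration 2: join on id=6 -> Bob (id 6, manager_id=4, depth 2).
Iteration 3: join on id=4 -> Grace (id 4, manager_id=1, depth 3).
Iteration 4: join on id=1 -> Alice (id 1, manager_id=NULL, depth 4).
Iteration 5: manager_id is NULL; no match; recursion stops.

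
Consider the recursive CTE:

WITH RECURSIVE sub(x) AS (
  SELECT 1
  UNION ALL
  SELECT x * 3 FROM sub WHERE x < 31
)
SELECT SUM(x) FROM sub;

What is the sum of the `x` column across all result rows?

Base: x=1.
Iteration 1: 1 < 31 holds -> x = 1 * 3 = 3.
Iteration 2: 3 < 31 holds -> x = 3 * 3 = 9.
Iteration 3: 9 < 31 holds -> x = 9 * 3 = 27.
Iteration 4: 27 < 31 holds -> x = 27 * 3 = 81.
Iteration 5: 81 < 31 fails; recursion stops.
SUM(x) = 1 + 3 + 9 + 27 + 81 = 121.

121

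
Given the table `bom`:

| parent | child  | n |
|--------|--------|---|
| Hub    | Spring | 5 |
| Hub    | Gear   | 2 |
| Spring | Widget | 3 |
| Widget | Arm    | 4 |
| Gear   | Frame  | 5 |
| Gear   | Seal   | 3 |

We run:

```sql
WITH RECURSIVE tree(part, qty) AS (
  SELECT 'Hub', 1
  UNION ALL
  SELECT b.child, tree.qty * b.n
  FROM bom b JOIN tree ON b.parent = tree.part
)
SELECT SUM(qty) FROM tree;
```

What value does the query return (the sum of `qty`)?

Base: (Hub, qty=1).
Iteration 1: components of {Hub} -> Gear = 1*2 = 2, Spring = 1*5 = 5.
Iteration 2: components of {Gear,Spring} -> Frame = 2*5 = 10, Seal = 2*3 = 6, Widget = 5*3 = 15.
Iteration 3: components of {Frame,Seal,Widget} -> Arm = 15*4 = 60.
Iteration 4: no further components; recursion stops.
SUM(qty) = 1 + 5 + 2 + 15 + 10 + 6 + 60 = 99.

99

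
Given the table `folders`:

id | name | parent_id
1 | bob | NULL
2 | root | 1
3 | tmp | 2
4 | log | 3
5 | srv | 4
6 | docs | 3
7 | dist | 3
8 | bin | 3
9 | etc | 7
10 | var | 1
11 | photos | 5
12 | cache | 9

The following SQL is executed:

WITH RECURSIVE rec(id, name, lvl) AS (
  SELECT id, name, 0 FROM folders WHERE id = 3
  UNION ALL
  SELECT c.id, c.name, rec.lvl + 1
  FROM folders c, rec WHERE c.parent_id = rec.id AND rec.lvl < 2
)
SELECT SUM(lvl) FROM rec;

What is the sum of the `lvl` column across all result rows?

8

Base: id=3 (tmp) at lvl 0.
Iteration 1: rows with parent_id in {3} -> log (id 4, lvl 1), docs (id 6, lvl 1), dist (id 7, lvl 1), bin (id 8, lvl 1).
Iteration 2: rows with parent_id in {4,6,7,8} -> srv (id 5, lvl 2), etc (id 9, lvl 2).
Iteration 3: lvl < 2 fails for all current rows; recursion stops.
SUM(lvl) = 0 + 1 + 1 + 1 + 1 + 2 + 2 = 8.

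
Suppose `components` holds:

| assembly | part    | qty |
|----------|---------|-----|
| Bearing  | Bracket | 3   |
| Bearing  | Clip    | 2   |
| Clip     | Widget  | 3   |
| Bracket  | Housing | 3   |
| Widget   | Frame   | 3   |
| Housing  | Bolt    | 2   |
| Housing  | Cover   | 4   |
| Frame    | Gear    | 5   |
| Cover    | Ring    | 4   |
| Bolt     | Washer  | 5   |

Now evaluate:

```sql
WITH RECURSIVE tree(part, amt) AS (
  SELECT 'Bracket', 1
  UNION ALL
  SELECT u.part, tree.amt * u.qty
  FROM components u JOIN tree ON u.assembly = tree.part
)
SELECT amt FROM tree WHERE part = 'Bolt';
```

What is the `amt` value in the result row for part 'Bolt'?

6

Base: (Bracket, amt=1).
Iteration 1: components of {Bracket} -> Housing = 1*3 = 3.
Iteration 2: components of {Housing} -> Bolt = 3*2 = 6, Cover = 3*4 = 12.
Iteration 3: components of {Bolt,Cover} -> Ring = 12*4 = 48, Washer = 6*5 = 30.
Iteration 4: no further components; recursion stops.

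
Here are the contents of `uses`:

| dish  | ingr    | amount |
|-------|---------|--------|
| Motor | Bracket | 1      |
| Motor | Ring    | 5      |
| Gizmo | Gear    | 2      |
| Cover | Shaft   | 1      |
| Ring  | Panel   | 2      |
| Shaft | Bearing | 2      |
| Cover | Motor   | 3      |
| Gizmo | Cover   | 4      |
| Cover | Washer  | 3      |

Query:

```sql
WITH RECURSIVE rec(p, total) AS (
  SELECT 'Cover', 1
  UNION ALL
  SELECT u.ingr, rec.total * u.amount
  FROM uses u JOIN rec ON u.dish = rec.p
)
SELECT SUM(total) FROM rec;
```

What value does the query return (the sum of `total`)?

Base: (Cover, total=1).
Iteration 1: components of {Cover} -> Motor = 1*3 = 3, Shaft = 1*1 = 1, Washer = 1*3 = 3.
Iteration 2: components of {Motor,Shaft,Washer} -> Bearing = 1*2 = 2, Bracket = 3*1 = 3, Ring = 3*5 = 15.
Iteration 3: components of {Bearing,Bracket,Ring} -> Panel = 15*2 = 30.
Iteration 4: no further components; recursion stops.
SUM(total) = 1 + 3 + 3 + 1 + 15 + 3 + 2 + 30 = 58.

58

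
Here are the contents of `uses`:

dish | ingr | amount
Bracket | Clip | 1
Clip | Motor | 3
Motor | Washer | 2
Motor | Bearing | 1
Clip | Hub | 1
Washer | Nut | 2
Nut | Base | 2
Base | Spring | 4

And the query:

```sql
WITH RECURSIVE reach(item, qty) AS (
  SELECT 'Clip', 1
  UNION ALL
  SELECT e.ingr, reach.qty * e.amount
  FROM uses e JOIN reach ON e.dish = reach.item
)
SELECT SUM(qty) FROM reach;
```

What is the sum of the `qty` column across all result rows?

Base: (Clip, qty=1).
Iteration 1: components of {Clip} -> Hub = 1*1 = 1, Motor = 1*3 = 3.
Iteration 2: components of {Hub,Motor} -> Bearing = 3*1 = 3, Washer = 3*2 = 6.
Iteration 3: components of {Bearing,Washer} -> Nut = 6*2 = 12.
Iteration 4: components of {Nut} -> Base = 12*2 = 24.
Iteration 5: components of {Base} -> Spring = 24*4 = 96.
Iteration 6: no further components; recursion stops.
SUM(qty) = 1 + 3 + 1 + 6 + 3 + 12 + 24 + 96 = 146.

146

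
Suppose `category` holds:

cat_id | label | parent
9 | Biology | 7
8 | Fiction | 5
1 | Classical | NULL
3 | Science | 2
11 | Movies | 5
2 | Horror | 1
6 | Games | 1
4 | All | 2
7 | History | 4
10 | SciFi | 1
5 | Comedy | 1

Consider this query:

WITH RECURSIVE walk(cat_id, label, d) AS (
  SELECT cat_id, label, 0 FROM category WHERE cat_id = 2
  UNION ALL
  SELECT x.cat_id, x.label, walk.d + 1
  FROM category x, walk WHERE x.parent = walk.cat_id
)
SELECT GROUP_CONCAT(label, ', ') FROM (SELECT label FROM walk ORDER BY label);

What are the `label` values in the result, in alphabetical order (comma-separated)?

Base: cat_id=2 (Horror) at d 0.
Iteration 1: rows with parent in {2} -> Science (id 3, d 1), All (id 4, d 1).
Iteration 2: rows with parent in {3,4} -> History (id 7, d 2).
Iteration 3: rows with parent in {7} -> Biology (id 9, d 3).
Iteration 4: no rows with parent in {9}; recursion stops.

All, Biology, History, Horror, Science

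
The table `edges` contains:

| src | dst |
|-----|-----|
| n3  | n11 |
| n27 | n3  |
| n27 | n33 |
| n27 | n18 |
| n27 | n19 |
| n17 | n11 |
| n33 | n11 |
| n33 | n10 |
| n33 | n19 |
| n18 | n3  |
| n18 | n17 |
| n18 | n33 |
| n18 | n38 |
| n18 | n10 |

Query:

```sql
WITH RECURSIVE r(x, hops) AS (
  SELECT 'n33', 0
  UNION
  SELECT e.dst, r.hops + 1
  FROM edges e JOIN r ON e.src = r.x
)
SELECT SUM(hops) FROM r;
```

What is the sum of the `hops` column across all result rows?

Base: (n33, hops=0).
Iteration 1: edges from {n33} -> (n10, hops=1), (n11, hops=1), (n19, hops=1).
Iteration 2: no outgoing edges from {n10,n11,n19}; recursion stops.
SUM(hops) = 0 + 1 + 1 + 1 = 3.

3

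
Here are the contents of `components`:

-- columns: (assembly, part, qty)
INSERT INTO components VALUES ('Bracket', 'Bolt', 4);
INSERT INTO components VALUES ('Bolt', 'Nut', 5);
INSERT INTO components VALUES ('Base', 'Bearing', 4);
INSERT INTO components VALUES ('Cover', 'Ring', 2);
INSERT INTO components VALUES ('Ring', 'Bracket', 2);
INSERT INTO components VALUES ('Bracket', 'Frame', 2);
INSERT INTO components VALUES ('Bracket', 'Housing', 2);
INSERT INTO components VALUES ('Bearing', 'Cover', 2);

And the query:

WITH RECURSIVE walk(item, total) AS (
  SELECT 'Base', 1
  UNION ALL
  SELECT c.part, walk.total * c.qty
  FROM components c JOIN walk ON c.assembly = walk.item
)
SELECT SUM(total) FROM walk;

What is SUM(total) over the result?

957

Base: (Base, total=1).
Iteration 1: components of {Base} -> Bearing = 1*4 = 4.
Iteration 2: components of {Bearing} -> Cover = 4*2 = 8.
Iteration 3: components of {Cover} -> Ring = 8*2 = 16.
Iteration 4: components of {Ring} -> Bracket = 16*2 = 32.
Iteration 5: components of {Bracket} -> Bolt = 32*4 = 128, Frame = 32*2 = 64, Housing = 32*2 = 64.
Iteration 6: components of {Bolt,Frame,Housing} -> Nut = 128*5 = 640.
Iteration 7: no further components; recursion stops.
SUM(total) = 1 + 4 + 8 + 16 + 32 + 128 + 64 + 64 + 640 = 957.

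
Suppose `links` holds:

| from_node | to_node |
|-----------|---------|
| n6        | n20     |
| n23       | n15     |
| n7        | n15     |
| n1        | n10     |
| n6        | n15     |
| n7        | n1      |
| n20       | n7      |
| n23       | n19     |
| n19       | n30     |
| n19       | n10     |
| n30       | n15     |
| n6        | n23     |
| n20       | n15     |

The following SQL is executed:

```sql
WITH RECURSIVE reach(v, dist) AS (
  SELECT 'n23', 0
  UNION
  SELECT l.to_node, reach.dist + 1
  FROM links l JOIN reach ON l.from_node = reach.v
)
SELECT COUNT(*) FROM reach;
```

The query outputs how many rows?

6

Base: (n23, dist=0).
Iteration 1: edges from {n23} -> (n15, dist=1), (n19, dist=1).
Iteration 2: edges from {n15,n19} -> (n10, dist=2), (n30, dist=2).
Iteration 3: edges from {n10,n30} -> (n15, dist=3).
Iteration 4: no outgoing edges from {n15}; recursion stops.
Total rows emitted: 6.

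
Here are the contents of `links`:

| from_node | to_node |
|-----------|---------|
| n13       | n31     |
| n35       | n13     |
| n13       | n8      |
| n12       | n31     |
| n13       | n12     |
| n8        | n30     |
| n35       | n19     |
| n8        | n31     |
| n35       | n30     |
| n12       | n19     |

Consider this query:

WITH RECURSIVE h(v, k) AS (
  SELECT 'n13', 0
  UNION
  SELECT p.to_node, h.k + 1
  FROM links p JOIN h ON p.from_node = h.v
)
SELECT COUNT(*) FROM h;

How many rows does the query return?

7

Base: (n13, k=0).
Iteration 1: edges from {n13} -> (n12, k=1), (n31, k=1), (n8, k=1).
Iteration 2: edges from {n12,n31,n8} -> (n19, k=2), (n30, k=2), (n31, k=2). [UNION drops 1 duplicate row(s)]
Iteration 3: no outgoing edges from {n19,n30,n31}; recursion stops.
Total rows emitted: 7.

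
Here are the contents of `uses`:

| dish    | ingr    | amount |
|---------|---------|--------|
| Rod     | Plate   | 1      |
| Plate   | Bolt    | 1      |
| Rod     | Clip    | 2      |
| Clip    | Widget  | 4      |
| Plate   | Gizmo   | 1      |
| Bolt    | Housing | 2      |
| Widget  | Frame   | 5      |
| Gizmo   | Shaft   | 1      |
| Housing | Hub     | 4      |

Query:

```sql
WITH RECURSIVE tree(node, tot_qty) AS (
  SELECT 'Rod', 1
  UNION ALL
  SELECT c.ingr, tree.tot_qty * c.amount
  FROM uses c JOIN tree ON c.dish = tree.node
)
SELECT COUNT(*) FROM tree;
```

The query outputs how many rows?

10

Base: (Rod, tot_qty=1).
Iteration 1: components of {Rod} -> Clip = 1*2 = 2, Plate = 1*1 = 1.
Iteration 2: components of {Clip,Plate} -> Bolt = 1*1 = 1, Gizmo = 1*1 = 1, Widget = 2*4 = 8.
Iteration 3: components of {Bolt,Gizmo,Widget} -> Frame = 8*5 = 40, Housing = 1*2 = 2, Shaft = 1*1 = 1.
Iteration 4: components of {Frame,Housing,Shaft} -> Hub = 2*4 = 8.
Iteration 5: no further components; recursion stops.
Total rows emitted: 10.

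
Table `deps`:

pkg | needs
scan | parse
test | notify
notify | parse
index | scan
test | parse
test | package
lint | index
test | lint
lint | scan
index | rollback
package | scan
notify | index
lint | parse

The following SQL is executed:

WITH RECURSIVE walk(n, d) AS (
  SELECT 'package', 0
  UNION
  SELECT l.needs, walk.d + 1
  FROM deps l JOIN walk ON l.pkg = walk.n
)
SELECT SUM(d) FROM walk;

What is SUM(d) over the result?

Base: (package, d=0).
Iteration 1: edges from {package} -> (scan, d=1).
Iteration 2: edges from {scan} -> (parse, d=2).
Iteration 3: no outgoing edges from {parse}; recursion stops.
SUM(d) = 0 + 1 + 2 = 3.

3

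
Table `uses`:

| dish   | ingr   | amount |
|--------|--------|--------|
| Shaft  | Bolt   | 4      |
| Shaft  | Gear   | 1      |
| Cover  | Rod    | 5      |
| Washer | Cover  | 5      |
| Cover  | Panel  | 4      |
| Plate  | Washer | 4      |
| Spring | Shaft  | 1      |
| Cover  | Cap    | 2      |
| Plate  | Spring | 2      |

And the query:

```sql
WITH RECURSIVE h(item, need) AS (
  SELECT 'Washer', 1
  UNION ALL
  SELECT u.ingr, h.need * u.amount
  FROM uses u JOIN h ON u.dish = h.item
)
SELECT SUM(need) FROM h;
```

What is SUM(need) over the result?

Base: (Washer, need=1).
Iteration 1: components of {Washer} -> Cover = 1*5 = 5.
Iteration 2: components of {Cover} -> Cap = 5*2 = 10, Panel = 5*4 = 20, Rod = 5*5 = 25.
Iteration 3: no further components; recursion stops.
SUM(need) = 1 + 5 + 10 + 20 + 25 = 61.

61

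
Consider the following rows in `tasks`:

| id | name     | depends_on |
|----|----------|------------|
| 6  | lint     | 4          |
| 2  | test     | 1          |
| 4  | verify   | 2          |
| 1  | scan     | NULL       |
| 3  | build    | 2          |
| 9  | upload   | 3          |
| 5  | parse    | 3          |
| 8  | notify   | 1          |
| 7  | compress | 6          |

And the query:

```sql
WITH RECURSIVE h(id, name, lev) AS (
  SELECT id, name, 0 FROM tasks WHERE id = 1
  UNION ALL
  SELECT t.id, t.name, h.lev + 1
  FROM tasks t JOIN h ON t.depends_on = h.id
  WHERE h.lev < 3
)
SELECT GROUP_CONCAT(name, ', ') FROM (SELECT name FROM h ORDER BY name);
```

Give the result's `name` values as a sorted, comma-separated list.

Base: id=1 (scan) at lev 0.
Iteration 1: rows with depends_on in {1} -> test (id 2, lev 1), notify (id 8, lev 1).
Iteration 2: rows with depends_on in {2,8} -> build (id 3, lev 2), verify (id 4, lev 2).
Iteration 3: rows with depends_on in {3,4} -> parse (id 5, lev 3), lint (id 6, lev 3), upload (id 9, lev 3).
Iteration 4: lev < 3 fails for all current rows; recursion stops.

build, lint, notify, parse, scan, test, upload, verify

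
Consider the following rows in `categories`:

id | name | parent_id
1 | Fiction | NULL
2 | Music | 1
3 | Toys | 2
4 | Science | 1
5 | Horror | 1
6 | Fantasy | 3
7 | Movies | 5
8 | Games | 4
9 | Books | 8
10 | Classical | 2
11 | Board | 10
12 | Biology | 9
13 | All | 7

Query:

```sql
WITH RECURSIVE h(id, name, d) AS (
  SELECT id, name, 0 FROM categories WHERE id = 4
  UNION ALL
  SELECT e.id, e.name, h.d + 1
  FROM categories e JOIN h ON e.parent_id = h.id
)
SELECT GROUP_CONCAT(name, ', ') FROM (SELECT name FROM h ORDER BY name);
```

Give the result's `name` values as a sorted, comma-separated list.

Base: id=4 (Science) at d 0.
Iteration 1: rows with parent_id in {4} -> Games (id 8, d 1).
Iteration 2: rows with parent_id in {8} -> Books (id 9, d 2).
Iteration 3: rows with parent_id in {9} -> Biology (id 12, d 3).
Iteration 4: no rows with parent_id in {12}; recursion stops.

Biology, Books, Games, Science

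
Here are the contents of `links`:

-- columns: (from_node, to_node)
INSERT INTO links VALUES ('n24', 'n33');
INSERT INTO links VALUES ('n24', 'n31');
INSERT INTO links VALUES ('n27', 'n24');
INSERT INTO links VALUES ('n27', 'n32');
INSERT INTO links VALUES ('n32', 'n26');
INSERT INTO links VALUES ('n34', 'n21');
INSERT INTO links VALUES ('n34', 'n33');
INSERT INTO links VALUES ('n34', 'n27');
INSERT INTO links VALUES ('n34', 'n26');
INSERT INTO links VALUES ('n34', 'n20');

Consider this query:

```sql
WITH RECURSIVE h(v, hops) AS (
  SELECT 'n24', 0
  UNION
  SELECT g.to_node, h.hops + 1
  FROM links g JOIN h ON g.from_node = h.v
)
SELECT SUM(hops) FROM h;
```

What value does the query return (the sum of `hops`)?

Base: (n24, hops=0).
Iteration 1: edges from {n24} -> (n31, hops=1), (n33, hops=1).
Iteration 2: no outgoing edges from {n31,n33}; recursion stops.
SUM(hops) = 0 + 1 + 1 = 2.

2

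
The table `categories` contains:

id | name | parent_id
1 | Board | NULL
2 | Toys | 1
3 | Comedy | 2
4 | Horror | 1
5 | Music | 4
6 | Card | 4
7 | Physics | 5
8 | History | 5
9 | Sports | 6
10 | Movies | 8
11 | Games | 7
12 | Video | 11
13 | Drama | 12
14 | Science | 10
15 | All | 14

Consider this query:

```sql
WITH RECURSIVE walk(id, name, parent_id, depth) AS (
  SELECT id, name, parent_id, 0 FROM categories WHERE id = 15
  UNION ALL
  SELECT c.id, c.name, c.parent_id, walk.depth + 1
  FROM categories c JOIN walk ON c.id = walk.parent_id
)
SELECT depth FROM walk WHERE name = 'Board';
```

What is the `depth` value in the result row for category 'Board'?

6

Base: id=15 (All), parent_id=14, depth 0.
Iteration 1: join on id=14 -> Science (id 14, parent_id=10, depth 1).
Iteration 2: join on id=10 -> Movies (id 10, parent_id=8, depth 2).
Iteration 3: join on id=8 -> History (id 8, parent_id=5, depth 3).
Iteration 4: join on id=5 -> Music (id 5, parent_id=4, depth 4).
Iteration 5: join on id=4 -> Horror (id 4, parent_id=1, depth 5).
Iteration 6: join on id=1 -> Board (id 1, parent_id=NULL, depth 6).
Iteration 7: parent_id is NULL; no match; recursion stops.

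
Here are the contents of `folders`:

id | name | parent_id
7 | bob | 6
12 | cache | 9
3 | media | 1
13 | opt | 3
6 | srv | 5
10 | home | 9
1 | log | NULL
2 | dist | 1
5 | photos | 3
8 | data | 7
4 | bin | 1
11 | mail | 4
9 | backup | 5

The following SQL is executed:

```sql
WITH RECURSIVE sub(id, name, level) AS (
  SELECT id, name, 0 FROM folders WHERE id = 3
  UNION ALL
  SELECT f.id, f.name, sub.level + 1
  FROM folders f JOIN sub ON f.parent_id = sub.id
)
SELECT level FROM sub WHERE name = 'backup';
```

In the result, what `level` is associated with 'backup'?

2

Base: id=3 (media) at level 0.
Iteration 1: rows with parent_id in {3} -> photos (id 5, level 1), opt (id 13, level 1).
Iteration 2: rows with parent_id in {5,13} -> srv (id 6, level 2), backup (id 9, level 2).
Iteration 3: rows with parent_id in {6,9} -> bob (id 7, level 3), home (id 10, level 3), cache (id 12, level 3).
Iteration 4: rows with parent_id in {7,10,12} -> data (id 8, level 4).
Iteration 5: no rows with parent_id in {8}; recursion stops.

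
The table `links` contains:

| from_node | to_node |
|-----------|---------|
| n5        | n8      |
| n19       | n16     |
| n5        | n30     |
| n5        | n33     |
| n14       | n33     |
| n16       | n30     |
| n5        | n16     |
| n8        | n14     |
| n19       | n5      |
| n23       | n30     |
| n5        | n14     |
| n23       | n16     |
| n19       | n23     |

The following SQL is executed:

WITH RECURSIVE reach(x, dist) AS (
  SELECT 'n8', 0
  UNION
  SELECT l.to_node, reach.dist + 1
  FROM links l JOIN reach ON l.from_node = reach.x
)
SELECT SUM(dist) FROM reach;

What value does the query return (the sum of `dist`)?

3

Base: (n8, dist=0).
Iteration 1: edges from {n8} -> (n14, dist=1).
Iteration 2: edges from {n14} -> (n33, dist=2).
Iteration 3: no outgoing edges from {n33}; recursion stops.
SUM(dist) = 0 + 1 + 2 = 3.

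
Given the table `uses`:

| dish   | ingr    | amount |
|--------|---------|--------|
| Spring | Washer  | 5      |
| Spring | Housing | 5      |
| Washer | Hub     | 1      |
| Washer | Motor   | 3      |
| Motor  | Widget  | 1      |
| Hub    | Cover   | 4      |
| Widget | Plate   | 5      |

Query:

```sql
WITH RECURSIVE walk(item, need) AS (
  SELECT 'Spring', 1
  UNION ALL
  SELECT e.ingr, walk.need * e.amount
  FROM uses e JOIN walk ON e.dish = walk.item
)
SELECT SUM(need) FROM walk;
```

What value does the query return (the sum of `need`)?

141

Base: (Spring, need=1).
Iteration 1: components of {Spring} -> Housing = 1*5 = 5, Washer = 1*5 = 5.
Iteration 2: components of {Housing,Washer} -> Hub = 5*1 = 5, Motor = 5*3 = 15.
Iteration 3: components of {Hub,Motor} -> Cover = 5*4 = 20, Widget = 15*1 = 15.
Iteration 4: components of {Cover,Widget} -> Plate = 15*5 = 75.
Iteration 5: no further components; recursion stops.
SUM(need) = 1 + 5 + 5 + 5 + 15 + 20 + 15 + 75 = 141.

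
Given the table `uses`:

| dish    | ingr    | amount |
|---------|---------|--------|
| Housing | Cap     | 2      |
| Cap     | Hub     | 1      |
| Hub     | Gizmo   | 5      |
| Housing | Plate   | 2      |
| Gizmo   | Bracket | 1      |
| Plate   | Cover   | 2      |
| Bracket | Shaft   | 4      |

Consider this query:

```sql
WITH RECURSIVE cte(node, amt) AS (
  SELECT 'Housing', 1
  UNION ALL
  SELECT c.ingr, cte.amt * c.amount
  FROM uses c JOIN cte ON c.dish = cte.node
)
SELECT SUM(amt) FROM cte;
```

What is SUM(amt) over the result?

Base: (Housing, amt=1).
Iteration 1: components of {Housing} -> Cap = 1*2 = 2, Plate = 1*2 = 2.
Iteration 2: components of {Cap,Plate} -> Cover = 2*2 = 4, Hub = 2*1 = 2.
Iteration 3: components of {Cover,Hub} -> Gizmo = 2*5 = 10.
Iteration 4: components of {Gizmo} -> Bracket = 10*1 = 10.
Iteration 5: components of {Bracket} -> Shaft = 10*4 = 40.
Iteration 6: no further components; recursion stops.
SUM(amt) = 1 + 2 + 2 + 2 + 4 + 10 + 10 + 40 = 71.

71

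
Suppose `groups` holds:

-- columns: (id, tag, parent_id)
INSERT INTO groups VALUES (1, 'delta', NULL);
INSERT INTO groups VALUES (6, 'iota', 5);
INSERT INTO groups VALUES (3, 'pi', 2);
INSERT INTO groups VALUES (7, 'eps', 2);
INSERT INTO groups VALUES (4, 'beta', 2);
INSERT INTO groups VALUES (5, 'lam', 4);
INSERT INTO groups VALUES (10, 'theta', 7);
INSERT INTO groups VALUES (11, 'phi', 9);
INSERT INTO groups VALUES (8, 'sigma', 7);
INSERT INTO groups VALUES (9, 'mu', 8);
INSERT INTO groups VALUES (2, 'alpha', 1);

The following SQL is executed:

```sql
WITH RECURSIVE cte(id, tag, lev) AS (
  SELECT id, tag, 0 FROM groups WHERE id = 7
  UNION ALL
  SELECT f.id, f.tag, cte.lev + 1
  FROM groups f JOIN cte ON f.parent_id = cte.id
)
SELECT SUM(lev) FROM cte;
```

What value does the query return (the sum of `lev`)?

7

Base: id=7 (eps) at lev 0.
Iteration 1: rows with parent_id in {7} -> sigma (id 8, lev 1), theta (id 10, lev 1).
Iteration 2: rows with parent_id in {8,10} -> mu (id 9, lev 2).
Iteration 3: rows with parent_id in {9} -> phi (id 11, lev 3).
Iteration 4: no rows with parent_id in {11}; recursion stops.
SUM(lev) = 0 + 1 + 1 + 2 + 3 = 7.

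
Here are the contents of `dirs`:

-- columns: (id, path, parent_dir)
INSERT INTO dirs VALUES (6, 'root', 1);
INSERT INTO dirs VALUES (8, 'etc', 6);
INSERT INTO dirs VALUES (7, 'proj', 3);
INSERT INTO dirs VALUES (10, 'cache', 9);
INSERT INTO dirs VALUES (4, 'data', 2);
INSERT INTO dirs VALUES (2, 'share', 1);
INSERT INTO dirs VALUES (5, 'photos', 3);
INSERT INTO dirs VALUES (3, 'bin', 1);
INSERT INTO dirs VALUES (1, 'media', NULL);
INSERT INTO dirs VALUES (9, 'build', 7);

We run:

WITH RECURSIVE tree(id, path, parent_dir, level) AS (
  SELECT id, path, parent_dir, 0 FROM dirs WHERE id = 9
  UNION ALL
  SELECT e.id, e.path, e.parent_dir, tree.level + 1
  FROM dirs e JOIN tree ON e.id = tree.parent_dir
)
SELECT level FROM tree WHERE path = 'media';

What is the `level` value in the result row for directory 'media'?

Base: id=9 (build), parent_dir=7, level 0.
Iteration 1: join on id=7 -> proj (id 7, parent_dir=3, level 1).
Iteration 2: join on id=3 -> bin (id 3, parent_dir=1, level 2).
Iteration 3: join on id=1 -> media (id 1, parent_dir=NULL, level 3).
Iteration 4: parent_dir is NULL; no match; recursion stops.

3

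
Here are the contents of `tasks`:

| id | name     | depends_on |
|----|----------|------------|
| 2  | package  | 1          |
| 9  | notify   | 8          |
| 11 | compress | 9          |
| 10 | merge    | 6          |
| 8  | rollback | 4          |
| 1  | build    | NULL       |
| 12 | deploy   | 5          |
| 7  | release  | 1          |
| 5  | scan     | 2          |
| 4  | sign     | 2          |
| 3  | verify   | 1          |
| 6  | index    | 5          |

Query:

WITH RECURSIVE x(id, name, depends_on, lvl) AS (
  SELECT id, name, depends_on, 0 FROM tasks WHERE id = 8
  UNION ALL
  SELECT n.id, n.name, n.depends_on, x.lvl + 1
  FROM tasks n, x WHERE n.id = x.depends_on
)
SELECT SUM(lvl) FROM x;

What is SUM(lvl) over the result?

Base: id=8 (rollback), depends_on=4, lvl 0.
Iteration 1: join on id=4 -> sign (id 4, depends_on=2, lvl 1).
Iteration 2: join on id=2 -> package (id 2, depends_on=1, lvl 2).
Iteration 3: join on id=1 -> build (id 1, depends_on=NULL, lvl 3).
Iteration 4: depends_on is NULL; no match; recursion stops.
SUM(lvl) = 0 + 1 + 2 + 3 = 6.

6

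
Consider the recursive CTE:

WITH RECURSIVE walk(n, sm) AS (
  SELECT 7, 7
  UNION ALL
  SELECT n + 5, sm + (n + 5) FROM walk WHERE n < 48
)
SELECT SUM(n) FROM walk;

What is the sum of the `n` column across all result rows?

295

Base: n=7, sm=7.
Iteration 1: 7 < 48 holds -> n = 7 + 5 = 12, sm = 7 + 12 = 19.
Iteration 2: 12 < 48 holds -> n = 12 + 5 = 17, sm = 19 + 17 = 36.
Iteration 3: 17 < 48 holds -> n = 17 + 5 = 22, sm = 36 + 22 = 58.
Iteration 4: 22 < 48 holds -> n = 22 + 5 = 27, sm = 58 + 27 = 85.
Iteration 5: 27 < 48 holds -> n = 27 + 5 = 32, sm = 85 + 32 = 117.
Iteration 6: 32 < 48 holds -> n = 32 + 5 = 37, sm = 117 + 37 = 154.
Iteration 7: 37 < 48 holds -> n = 37 + 5 = 42, sm = 154 + 42 = 196.
Iteration 8: 42 < 48 holds -> n = 42 + 5 = 47, sm = 196 + 47 = 243.
Iteration 9: 47 < 48 holds -> n = 47 + 5 = 52, sm = 243 + 52 = 295.
Iteration 10: 52 < 48 fails; recursion stops.
SUM(n) = 7 + 12 + 17 + 22 + 27 + 32 + 37 + 42 + 47 + 52 = 295.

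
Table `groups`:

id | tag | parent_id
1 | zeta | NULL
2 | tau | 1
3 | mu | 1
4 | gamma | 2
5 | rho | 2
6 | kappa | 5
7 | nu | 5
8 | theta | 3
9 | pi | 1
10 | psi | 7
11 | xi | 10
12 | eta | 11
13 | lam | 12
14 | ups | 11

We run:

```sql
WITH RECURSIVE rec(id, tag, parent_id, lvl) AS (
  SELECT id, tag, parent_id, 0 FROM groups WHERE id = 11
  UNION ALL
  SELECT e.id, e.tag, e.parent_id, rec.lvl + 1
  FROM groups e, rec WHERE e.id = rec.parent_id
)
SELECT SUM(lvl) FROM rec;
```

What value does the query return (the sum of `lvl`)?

15

Base: id=11 (xi), parent_id=10, lvl 0.
Iteration 1: join on id=10 -> psi (id 10, parent_id=7, lvl 1).
Iteration 2: join on id=7 -> nu (id 7, parent_id=5, lvl 2).
Iteration 3: join on id=5 -> rho (id 5, parent_id=2, lvl 3).
Iteration 4: join on id=2 -> tau (id 2, parent_id=1, lvl 4).
Iteration 5: join on id=1 -> zeta (id 1, parent_id=NULL, lvl 5).
Iteration 6: parent_id is NULL; no match; recursion stops.
SUM(lvl) = 0 + 1 + 2 + 3 + 4 + 5 = 15.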